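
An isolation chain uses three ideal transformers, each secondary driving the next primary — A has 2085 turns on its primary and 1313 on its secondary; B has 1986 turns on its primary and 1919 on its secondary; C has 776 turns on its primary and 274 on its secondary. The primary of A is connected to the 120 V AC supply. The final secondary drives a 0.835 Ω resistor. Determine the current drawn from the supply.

After A: V = 120.00 × 1313/2085 = 75.568 V.
After B: V = 75.568 × 1919/1986 = 73.019 V.
After C: V = 73.019 × 274/776 = 25.782 V.
I_load = 25.782/0.835 = 30.877 A, so P_out = 25.782 × 30.877 = 796.09 W.
All ideal ⇒ P_in = P_out, so I_supply = 796.09/120 = 6.63 A.

I_supply ≈ 6.63 A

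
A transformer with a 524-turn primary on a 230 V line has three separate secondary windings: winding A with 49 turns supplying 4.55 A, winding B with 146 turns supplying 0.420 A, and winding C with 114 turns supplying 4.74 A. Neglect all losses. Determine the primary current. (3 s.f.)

V_A = 230 × 49/524 = 21.508 V; V_B = 230 × 146/524 = 64.084 V; V_C = 230 × 114/524 = 50.038 V.
P_out = V_A I_A + V_B I_B + V_C I_C = 21.508×4.55 + 64.084×0.420 + 50.038×4.74 = 97.860 + 26.915 + 237.18 = 361.96 W.
Ideal ⇒ P_in = P_out, so I_p = P_out/V_p = 361.96/230 = 1.57 A.

I_p ≈ 1.57 A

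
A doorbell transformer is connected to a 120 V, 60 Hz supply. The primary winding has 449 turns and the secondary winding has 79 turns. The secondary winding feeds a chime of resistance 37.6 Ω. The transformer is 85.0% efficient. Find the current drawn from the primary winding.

V_s = 120 × 79/449 = 21.114 V.
I_s = V_s/R = 21.114/37.6 = 0.56153 A.
P_out = V_s I_s = 21.114 × 0.56153 = 11.856 W.
P_in = P_out/η = 11.856/0.850 = 13.948 W.
I_p = P_in/V_p = 13.948/120 = 0.116 A.

I_p ≈ 0.116 A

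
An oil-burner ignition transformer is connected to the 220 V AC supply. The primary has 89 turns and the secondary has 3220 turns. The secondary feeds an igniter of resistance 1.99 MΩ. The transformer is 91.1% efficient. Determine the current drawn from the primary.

I_p ≈ 0.159 A

V_s = 220 × 3220/89 = 7959.6 V.
I_s = V_s/R = 7959.6/(1.99×10^6) = 0.0039998 A.
P_out = V_s I_s = 7959.6 × 0.0039998 = 31.836 W.
P_in = P_out/η = 31.836/0.911 = 34.947 W.
I_p = P_in/V_p = 34.947/220 = 0.159 A.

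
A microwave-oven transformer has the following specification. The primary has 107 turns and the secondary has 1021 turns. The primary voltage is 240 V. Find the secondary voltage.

V_s ≈ 2290 V

V_s/V_p = N_s/N_p, so V_s = 240 × 1021/107 = 2290 V.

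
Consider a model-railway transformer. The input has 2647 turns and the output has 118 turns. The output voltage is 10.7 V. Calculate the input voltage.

V_in ≈ 240 V

V_in/V_out = N_in/N_out, so V_in = 10.7 × 2647/118 = 240 V.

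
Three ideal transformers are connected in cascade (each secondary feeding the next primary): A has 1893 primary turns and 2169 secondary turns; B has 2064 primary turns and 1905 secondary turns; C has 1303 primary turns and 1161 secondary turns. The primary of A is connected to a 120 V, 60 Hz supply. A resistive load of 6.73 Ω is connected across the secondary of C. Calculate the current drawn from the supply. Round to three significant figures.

Secondary of A: V = 120.00 × 2169/1893 = 137.50 V.
Secondary of B: V = 137.50 × 1905/2064 = 126.90 V.
Secondary of C: V = 126.90 × 1161/1303 = 113.07 V.
I_load = 113.07/6.73 = 16.802 A, so P_out = 113.07 × 16.802 = 1899.8 W.
All ideal ⇒ P_in = P_out, so I_supply = 1899.8/120 = 15.8 A.

I_supply ≈ 15.8 A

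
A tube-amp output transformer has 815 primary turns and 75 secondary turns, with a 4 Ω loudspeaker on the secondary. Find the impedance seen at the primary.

Z_p = (N_p/N_s)² × Z_s = (815/75)² × 4 = 472 Ω.

Z_p ≈ 472 Ω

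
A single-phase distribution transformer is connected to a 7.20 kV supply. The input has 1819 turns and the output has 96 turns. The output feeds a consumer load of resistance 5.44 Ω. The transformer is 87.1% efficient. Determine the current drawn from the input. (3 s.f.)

V_out = 7200 × 96/1819 = 379.99 V.
I_out = V_out/R = 379.99/5.44 = 69.851 A.
P_out = V_out I_out = 379.99 × 69.851 = 26543 W.
P_in = P_out/η = 26543/0.871 = 30474 W.
I_in = P_in/V_in = 30474/7200 = 4.23 A.

I_in ≈ 4.23 A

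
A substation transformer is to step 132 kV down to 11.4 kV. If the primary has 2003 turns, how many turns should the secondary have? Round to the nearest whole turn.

N_s = 173 turns

N_s/N_p = V_s/V_p, so N_s = 2003 × 11400/132000 = 173.0 ≈ 173 turns.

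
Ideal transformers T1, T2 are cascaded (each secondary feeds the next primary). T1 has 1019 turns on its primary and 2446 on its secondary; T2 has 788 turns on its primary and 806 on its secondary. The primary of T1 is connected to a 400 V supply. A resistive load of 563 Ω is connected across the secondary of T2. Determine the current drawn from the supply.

After T1: V = 400.00 × 2446/1019 = 960.16 V.
After T2: V = 960.16 × 806/788 = 982.09 V.
I_load = 982.09/563 = 1.7444 A, so P_out = 982.09 × 1.7444 = 1713.1 W.
All ideal ⇒ P_in = P_out, so I_supply = 1713.1/400 = 4.28 A.

I_supply ≈ 4.28 A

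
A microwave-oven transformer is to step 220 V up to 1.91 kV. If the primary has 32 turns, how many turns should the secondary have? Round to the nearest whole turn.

N_s = 278 turns

N_s/N_p = V_s/V_p, so N_s = 32 × 1910/220 = 277.8 ≈ 278 turns.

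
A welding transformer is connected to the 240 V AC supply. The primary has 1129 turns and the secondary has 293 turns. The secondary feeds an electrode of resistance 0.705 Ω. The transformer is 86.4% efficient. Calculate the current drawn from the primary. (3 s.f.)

I_p ≈ 26.5 A

V_s = 240 × 293/1129 = 62.285 V.
I_s = V_s/R = 62.285/0.705 = 88.348 A.
P_out = V_s I_s = 62.285 × 88.348 = 5502.8 W.
P_in = P_out/η = 5502.8/0.864 = 6368.9 W.
I_p = P_in/V_p = 6368.9/240 = 26.5 A.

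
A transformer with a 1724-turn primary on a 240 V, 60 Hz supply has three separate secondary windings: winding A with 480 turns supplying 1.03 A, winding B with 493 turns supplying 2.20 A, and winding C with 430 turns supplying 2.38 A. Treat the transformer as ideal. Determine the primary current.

I_p ≈ 1.51 A

V_A = 240 × 480/1724 = 66.821 V; V_B = 240 × 493/1724 = 68.631 V; V_C = 240 × 430/1724 = 59.861 V.
P_out = V_A I_A + V_B I_B + V_C I_C = 66.821×1.03 + 68.631×2.20 + 59.861×2.38 = 68.826 + 150.99 + 142.47 = 362.28 W.
Ideal ⇒ P_in = P_out, so I_p = P_out/V_p = 362.28/240 = 1.51 A.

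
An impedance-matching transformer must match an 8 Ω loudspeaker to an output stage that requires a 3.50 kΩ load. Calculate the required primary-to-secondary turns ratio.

Z_p/Z_s = (N_p/N_s)², so N_p/N_s = √(3500/8) = √438 = 20.9.

N_p/N_s ≈ 20.9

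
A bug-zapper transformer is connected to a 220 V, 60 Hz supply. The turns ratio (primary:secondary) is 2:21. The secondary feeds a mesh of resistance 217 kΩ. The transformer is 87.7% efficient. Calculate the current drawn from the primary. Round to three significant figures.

V_s = 220 × 21/2 = 2310.0 V.
I_s = V_s/R = 2310.0/217000 = 0.010645 A.
P_out = V_s I_s = 2310.0 × 0.010645 = 24.590 W.
P_in = P_out/η = 24.590/0.877 = 28.039 W.
I_p = P_in/V_p = 28.039/220 = 0.127 A.

I_p ≈ 0.127 A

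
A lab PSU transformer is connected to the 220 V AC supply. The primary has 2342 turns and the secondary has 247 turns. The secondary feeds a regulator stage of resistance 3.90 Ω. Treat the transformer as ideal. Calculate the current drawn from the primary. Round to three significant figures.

V_s = V_p × N_s/N_p = 220 × 247/2342 = 23.202 V.
I_s = V_s/R = 23.202/3.90 = 5.9493 A.
For an ideal transformer I_p N_p = I_s N_s, so I_p = 5.9493 × 247/2342 = 0.627 A.

I_p ≈ 0.627 A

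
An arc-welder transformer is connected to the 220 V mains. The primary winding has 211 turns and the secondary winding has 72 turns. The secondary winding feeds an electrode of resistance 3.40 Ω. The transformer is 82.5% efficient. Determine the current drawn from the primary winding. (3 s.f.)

I_p ≈ 9.13 A

V_s = 220 × 72/211 = 75.071 V.
I_s = V_s/R = 75.071/3.40 = 22.080 A.
P_out = V_s I_s = 75.071 × 22.080 = 1657.5 W.
P_in = P_out/η = 1657.5/0.825 = 2009.2 W.
I_p = P_in/V_p = 2009.2/220 = 9.13 A.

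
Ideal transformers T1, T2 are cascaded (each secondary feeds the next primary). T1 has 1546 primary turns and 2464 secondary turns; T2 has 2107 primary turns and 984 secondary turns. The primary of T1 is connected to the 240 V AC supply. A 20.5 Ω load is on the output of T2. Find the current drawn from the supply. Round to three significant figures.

Secondary of T1: V = 240.00 × 2464/1546 = 382.51 V.
Secondary of T2: V = 382.51 × 984/2107 = 178.64 V.
I_load = 178.64/20.5 = 8.7140 A, so P_out = 178.64 × 8.7140 = 1556.7 W.
All ideal ⇒ P_in = P_out, so I_supply = 1556.7/240 = 6.49 A.

I_supply ≈ 6.49 A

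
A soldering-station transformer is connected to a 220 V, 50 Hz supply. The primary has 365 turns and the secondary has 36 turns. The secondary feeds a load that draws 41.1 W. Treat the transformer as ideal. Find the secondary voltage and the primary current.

V_s ≈ 21.7 V, I_p ≈ 0.187 A

V_s = V_p × N_s/N_p = 220 × 36/365 = 21.699 V.
I_s = P/V_s = 41.1/21.699 = 1.8941 A.
I_p = I_s × N_s/N_p = 1.8941 × 36/365 = 0.187 A.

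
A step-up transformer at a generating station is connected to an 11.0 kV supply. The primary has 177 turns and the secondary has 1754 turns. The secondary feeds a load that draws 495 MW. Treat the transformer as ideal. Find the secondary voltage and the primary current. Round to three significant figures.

V_s = V_p × N_s/N_p = 11000 × 1754/177 = 109010 V.
I_s = P/V_s = 4.95×10^8/109010 = 4541.0 A.
I_p = I_s × N_s/N_p = 4541.0 × 1754/177 = 45000 A.

V_s ≈ 109000 V, I_p ≈ 45000 A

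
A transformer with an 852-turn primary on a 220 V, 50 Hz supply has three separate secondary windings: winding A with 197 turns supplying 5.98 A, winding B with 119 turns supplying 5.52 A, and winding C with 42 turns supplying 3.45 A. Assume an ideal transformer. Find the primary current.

V_A = 220 × 197/852 = 50.869 V; V_B = 220 × 119/852 = 30.728 V; V_C = 220 × 42/852 = 10.845 V.
P_out = V_A I_A + V_B I_B + V_C I_C = 50.869×5.98 + 30.728×5.52 + 10.845×3.45 = 304.19 + 169.62 + 37.415 = 511.23 W.
Ideal ⇒ P_in = P_out, so I_p = P_out/V_p = 511.23/220 = 2.32 A.

I_p ≈ 2.32 A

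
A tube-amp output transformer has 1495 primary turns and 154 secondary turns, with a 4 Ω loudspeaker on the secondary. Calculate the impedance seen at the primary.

Z_p ≈ 377 Ω

Z_p = (N_p/N_s)² × Z_s = (1495/154)² × 4 = 377 Ω.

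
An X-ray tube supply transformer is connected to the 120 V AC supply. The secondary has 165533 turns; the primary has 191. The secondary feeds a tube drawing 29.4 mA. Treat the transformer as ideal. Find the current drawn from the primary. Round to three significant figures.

For an ideal transformer I_p N_p = I_s N_s, so I_p = 0.0294 × 165533/191 = 25.5 A.

I_p ≈ 25.5 A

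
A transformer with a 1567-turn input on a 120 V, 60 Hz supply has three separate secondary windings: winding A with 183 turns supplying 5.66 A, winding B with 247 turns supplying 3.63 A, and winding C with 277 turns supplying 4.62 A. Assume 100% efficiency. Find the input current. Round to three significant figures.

I_in ≈ 2.05 A

V_A = 120 × 183/1567 = 14.014 V; V_B = 120 × 247/1567 = 18.915 V; V_C = 120 × 277/1567 = 21.213 V.
P_out = V_A I_A + V_B I_B + V_C I_C = 14.014×5.66 + 18.915×3.63 + 21.213×4.62 = 79.319 + 68.662 + 98.002 = 245.98 W.
Ideal ⇒ P_in = P_out, so I_in = P_out/V_in = 245.98/120 = 2.05 A.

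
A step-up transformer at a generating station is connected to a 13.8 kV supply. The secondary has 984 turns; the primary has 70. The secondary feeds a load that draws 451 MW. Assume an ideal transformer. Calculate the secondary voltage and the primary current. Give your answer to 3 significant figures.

V_s = V_p × N_s/N_p = 13800 × 984/70 = 193990 V.
I_s = P/V_s = 4.51×10^8/193990 = 2324.9 A.
I_p = I_s × N_s/N_p = 2324.9 × 984/70 = 32700 A.

V_s ≈ 194000 V, I_p ≈ 32700 A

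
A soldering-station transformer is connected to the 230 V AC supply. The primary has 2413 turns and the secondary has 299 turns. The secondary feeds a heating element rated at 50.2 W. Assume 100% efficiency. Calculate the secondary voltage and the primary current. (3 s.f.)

V_s = V_p × N_s/N_p = 230 × 299/2413 = 28.500 V.
I_s = P/V_s = 50.2/28.500 = 1.7614 A.
I_p = I_s × N_s/N_p = 1.7614 × 299/2413 = 0.218 A.

V_s ≈ 28.5 V, I_p ≈ 0.218 A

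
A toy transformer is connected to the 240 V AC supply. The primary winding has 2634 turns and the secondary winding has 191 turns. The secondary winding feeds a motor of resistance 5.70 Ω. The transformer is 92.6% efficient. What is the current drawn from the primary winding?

I_p ≈ 0.239 A

V_s = 240 × 191/2634 = 17.403 V.
I_s = V_s/R = 17.403/5.70 = 3.0532 A.
P_out = V_s I_s = 17.403 × 3.0532 = 53.135 W.
P_in = P_out/η = 53.135/0.926 = 57.381 W.
I_p = P_in/V_p = 57.381/240 = 0.239 A.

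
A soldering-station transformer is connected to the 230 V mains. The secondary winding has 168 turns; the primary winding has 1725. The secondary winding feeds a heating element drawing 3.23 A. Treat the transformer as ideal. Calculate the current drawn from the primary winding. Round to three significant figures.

For an ideal transformer I_p N_p = I_s N_s, so I_p = 3.23 × 168/1725 = 0.315 A.

I_p ≈ 0.315 A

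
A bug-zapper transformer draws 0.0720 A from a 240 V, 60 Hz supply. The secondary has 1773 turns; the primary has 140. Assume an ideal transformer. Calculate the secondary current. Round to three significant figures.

I_s ≈ 0.00569 A

I_s/I_p = N_p/N_s, so I_s = 0.0720 × 140/1773 = 0.00569 A.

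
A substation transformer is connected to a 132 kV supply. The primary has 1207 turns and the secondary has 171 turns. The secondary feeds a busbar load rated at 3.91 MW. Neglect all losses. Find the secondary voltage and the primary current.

V_s ≈ 18700 V, I_p ≈ 29.6 A

V_s = V_p × N_s/N_p = 132000 × 171/1207 = 18701 V.
I_s = P/V_s = 3.91×10^6/18701 = 209.08 A.
I_p = I_s × N_s/N_p = 209.08 × 171/1207 = 29.6 A.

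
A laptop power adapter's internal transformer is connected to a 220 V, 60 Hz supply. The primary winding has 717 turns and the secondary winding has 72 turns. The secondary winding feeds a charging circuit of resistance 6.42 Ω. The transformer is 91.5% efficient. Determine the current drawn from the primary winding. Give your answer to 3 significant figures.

V_s = 220 × 72/717 = 22.092 V.
I_s = V_s/R = 22.092/6.42 = 3.4411 A.
P_out = V_s I_s = 22.092 × 3.4411 = 76.022 W.
P_in = P_out/η = 76.022/0.915 = 83.084 W.
I_p = P_in/V_p = 83.084/220 = 0.378 A.

I_p ≈ 0.378 A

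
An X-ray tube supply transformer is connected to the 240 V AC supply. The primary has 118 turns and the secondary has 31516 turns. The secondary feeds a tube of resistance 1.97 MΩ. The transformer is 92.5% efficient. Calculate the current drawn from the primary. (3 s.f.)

I_p ≈ 9.40 A

V_s = 240 × 31516/118 = 64100 V.
I_s = V_s/R = 64100/(1.97×10^6) = 0.032538 A.
P_out = V_s I_s = 64100 × 0.032538 = 2085.7 W.
P_in = P_out/η = 2085.7/0.925 = 2254.8 W.
I_p = P_in/V_p = 2254.8/240 = 9.40 A.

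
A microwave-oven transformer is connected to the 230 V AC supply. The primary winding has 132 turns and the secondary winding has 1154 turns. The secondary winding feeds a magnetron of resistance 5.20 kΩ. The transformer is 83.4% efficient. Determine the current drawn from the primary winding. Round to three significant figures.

V_s = 230 × 1154/132 = 2010.8 V.
I_s = V_s/R = 2010.8/5200 = 0.38668 A.
P_out = V_s I_s = 2010.8 × 0.38668 = 777.53 W.
P_in = P_out/η = 777.53/0.834 = 932.29 W.
I_p = P_in/V_p = 932.29/230 = 4.05 A.

I_p ≈ 4.05 A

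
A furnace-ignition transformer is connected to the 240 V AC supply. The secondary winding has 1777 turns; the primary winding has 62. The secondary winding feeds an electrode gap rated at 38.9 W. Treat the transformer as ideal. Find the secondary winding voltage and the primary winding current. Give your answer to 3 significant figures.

V_s = V_p × N_s/N_p = 240 × 1777/62 = 6878.7 V.
I_s = P/V_s = 38.9/6878.7 = 0.0056551 A.
I_p = I_s × N_s/N_p = 0.0056551 × 1777/62 = 0.162 A.

V_s ≈ 6880 V, I_p ≈ 0.162 A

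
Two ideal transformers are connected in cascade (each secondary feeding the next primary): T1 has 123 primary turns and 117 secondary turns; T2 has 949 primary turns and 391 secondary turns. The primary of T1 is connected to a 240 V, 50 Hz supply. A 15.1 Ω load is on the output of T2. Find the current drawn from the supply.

I_supply ≈ 2.44 A

Secondary of T1: V = 240.00 × 117/123 = 228.29 V.
Secondary of T2: V = 228.29 × 391/949 = 94.059 V.
I_load = 94.059/15.1 = 6.2291 A, so P_out = 94.059 × 6.2291 = 585.91 W.
All ideal ⇒ P_in = P_out, so I_supply = 585.91/240 = 2.44 A.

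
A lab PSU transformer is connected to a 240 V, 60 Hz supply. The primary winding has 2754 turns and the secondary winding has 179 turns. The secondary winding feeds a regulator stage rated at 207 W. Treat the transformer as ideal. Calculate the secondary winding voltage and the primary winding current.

V_s ≈ 15.6 V, I_p ≈ 0.862 A

V_s = V_p × N_s/N_p = 240 × 179/2754 = 15.599 V.
I_s = P/V_s = 207/15.599 = 13.270 A.
I_p = I_s × N_s/N_p = 13.270 × 179/2754 = 0.862 A.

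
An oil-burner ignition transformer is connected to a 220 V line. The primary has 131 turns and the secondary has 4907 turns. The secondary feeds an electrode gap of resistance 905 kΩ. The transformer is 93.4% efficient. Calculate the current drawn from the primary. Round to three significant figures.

V_s = 220 × 4907/131 = 8240.8 V.
I_s = V_s/R = 8240.8/905000 = 0.0091058 A.
P_out = V_s I_s = 8240.8 × 0.0091058 = 75.039 W.
P_in = P_out/η = 75.039/0.934 = 80.341 W.
I_p = P_in/V_p = 80.341/220 = 0.365 A.

I_p ≈ 0.365 A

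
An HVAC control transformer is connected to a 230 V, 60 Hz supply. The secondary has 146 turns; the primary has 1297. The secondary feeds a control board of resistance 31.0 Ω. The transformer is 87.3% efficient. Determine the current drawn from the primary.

I_p ≈ 0.108 A

V_s = 230 × 146/1297 = 25.891 V.
I_s = V_s/R = 25.891/31.0 = 0.83518 A.
P_out = V_s I_s = 25.891 × 0.83518 = 21.623 W.
P_in = P_out/η = 21.623/0.873 = 24.769 W.
I_p = P_in/V_p = 24.769/230 = 0.108 A.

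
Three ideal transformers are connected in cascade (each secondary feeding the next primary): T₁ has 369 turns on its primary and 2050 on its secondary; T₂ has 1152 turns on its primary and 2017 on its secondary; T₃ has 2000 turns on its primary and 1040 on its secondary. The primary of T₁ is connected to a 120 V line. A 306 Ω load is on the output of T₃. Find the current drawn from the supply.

I_supply ≈ 10.0 A

Secondary of T₁: V = 120.00 × 2050/369 = 666.67 V.
Secondary of T₂: V = 666.67 × 2017/1152 = 1167.2 V.
Secondary of T₃: V = 1167.2 × 1040/2000 = 606.97 V.
I_load = 606.97/306 = 1.9836 A, so P_out = 606.97 × 1.9836 = 1204.0 W.
All ideal ⇒ P_in = P_out, so I_supply = 1204.0/120 = 10.0 A.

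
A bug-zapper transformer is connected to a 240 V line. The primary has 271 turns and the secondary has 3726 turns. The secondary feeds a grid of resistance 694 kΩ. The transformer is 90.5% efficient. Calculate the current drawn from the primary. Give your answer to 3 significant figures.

V_s = 240 × 3726/271 = 3299.8 V.
I_s = V_s/R = 3299.8/694000 = 0.0047547 A.
P_out = V_s I_s = 3299.8 × 0.0047547 = 15.690 W.
P_in = P_out/η = 15.690/0.905 = 17.337 W.
I_p = P_in/V_p = 17.337/240 = 0.0722 A.

I_p ≈ 0.0722 A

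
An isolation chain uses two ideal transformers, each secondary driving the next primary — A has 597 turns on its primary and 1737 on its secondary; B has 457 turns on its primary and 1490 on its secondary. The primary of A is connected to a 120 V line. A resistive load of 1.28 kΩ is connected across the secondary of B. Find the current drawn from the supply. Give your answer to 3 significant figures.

After A: V = 120.00 × 1737/597 = 349.15 V.
After B: V = 349.15 × 1490/457 = 1138.4 V.
I_load = 1138.4/1280 = 0.88934 A, so P_out = 1138.4 × 0.88934 = 1012.4 W.
All ideal ⇒ P_in = P_out, so I_supply = 1012.4/120 = 8.44 A.

I_supply ≈ 8.44 A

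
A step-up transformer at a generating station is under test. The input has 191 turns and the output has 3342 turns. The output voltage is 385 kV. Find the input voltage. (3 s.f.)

V_in ≈ 22000 V

V_in/V_out = N_in/N_out, so V_in = 385000 × 191/3342 = 22000 V.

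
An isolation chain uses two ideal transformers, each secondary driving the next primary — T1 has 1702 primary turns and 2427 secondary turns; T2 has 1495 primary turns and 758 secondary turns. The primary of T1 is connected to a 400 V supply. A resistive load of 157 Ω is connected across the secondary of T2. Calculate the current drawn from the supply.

Secondary of T1: V = 400.00 × 2427/1702 = 570.39 V.
Secondary of T2: V = 570.39 × 758/1495 = 289.20 V.
I_load = 289.20/157 = 1.8420 A, so P_out = 289.20 × 1.8420 = 532.72 W.
All ideal ⇒ P_in = P_out, so I_supply = 532.72/400 = 1.33 A.

I_supply ≈ 1.33 A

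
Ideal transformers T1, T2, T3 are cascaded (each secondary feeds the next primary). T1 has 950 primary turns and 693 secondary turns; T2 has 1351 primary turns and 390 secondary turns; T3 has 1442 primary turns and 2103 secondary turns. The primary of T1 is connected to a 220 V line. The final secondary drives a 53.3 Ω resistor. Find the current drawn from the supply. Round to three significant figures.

I_supply ≈ 0.389 A

Secondary of T1: V = 220.00 × 693/950 = 160.48 V.
Secondary of T2: V = 160.48 × 390/1351 = 46.328 V.
Secondary of T3: V = 46.328 × 2103/1442 = 67.564 V.
I_load = 67.564/53.3 = 1.2676 A, so P_out = 67.564 × 1.2676 = 85.645 W.
All ideal ⇒ P_in = P_out, so I_supply = 85.645/220 = 0.389 A.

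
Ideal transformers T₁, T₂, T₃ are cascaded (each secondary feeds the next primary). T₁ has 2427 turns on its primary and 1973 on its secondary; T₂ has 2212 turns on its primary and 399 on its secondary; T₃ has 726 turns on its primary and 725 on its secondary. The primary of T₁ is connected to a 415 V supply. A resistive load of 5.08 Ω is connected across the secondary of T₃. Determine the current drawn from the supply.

I_supply ≈ 1.75 A

After T₁: V = 415.00 × 1973/2427 = 337.37 V.
After T₂: V = 337.37 × 399/2212 = 60.855 V.
After T₃: V = 60.855 × 725/726 = 60.771 V.
I_load = 60.771/5.08 = 11.963 A, so P_out = 60.771 × 11.963 = 726.98 W.
All ideal ⇒ P_in = P_out, so I_supply = 726.98/415 = 1.75 A.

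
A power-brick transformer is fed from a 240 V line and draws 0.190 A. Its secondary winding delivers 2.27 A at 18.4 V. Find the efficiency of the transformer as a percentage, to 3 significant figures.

η ≈ 91.6%

P_in = 240 × 0.190 = 45.6000 W.
P_out = 18.4 × 2.27 = 41.7680 W.
η = P_out/P_in = 41.7680/45.6000 = 0.916.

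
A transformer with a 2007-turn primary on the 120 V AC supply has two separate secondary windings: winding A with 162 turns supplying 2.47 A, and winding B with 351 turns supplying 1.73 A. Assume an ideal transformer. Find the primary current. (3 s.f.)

V_A = 120 × 162/2007 = 9.6861 V; V_B = 120 × 351/2007 = 20.987 V.
P_out = V_A I_A + V_B I_B = 9.6861×2.47 + 20.987×1.73 = 23.925 + 36.307 = 60.231 W.
Ideal ⇒ P_in = P_out, so I_p = P_out/V_p = 60.231/120 = 0.502 A.

I_p ≈ 0.502 A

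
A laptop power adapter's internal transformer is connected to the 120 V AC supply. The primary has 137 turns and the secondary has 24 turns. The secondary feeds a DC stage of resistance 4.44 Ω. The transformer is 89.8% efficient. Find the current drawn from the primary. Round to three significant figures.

V_s = 120 × 24/137 = 21.022 V.
I_s = V_s/R = 21.022/4.44 = 4.7347 A.
P_out = V_s I_s = 21.022 × 4.7347 = 99.532 W.
P_in = P_out/η = 99.532/0.898 = 110.84 W.
I_p = P_in/V_p = 110.84/120 = 0.924 A.

I_p ≈ 0.924 A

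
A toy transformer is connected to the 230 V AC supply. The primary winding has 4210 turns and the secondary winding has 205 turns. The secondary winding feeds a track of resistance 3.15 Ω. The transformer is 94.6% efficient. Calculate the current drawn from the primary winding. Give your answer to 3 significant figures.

V_s = 230 × 205/4210 = 11.200 V.
I_s = V_s/R = 11.200/3.15 = 3.5554 A.
P_out = V_s I_s = 11.200 × 3.5554 = 39.819 W.
P_in = P_out/η = 39.819/0.946 = 42.092 W.
I_p = P_in/V_p = 42.092/230 = 0.183 A.

I_p ≈ 0.183 A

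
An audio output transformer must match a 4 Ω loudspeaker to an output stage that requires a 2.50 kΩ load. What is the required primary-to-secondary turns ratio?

N_p/N_s ≈ 25.0

Z_p/Z_s = (N_p/N_s)², so N_p/N_s = √(2500/4) = √625 = 25.0.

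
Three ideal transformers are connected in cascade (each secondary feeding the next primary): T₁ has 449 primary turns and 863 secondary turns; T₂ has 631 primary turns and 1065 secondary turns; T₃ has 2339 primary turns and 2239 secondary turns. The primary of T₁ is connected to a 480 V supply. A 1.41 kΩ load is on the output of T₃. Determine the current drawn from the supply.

Secondary of T₁: V = 480.00 × 863/449 = 922.58 V.
Secondary of T₂: V = 922.58 × 1065/631 = 1557.1 V.
Secondary of T₃: V = 1557.1 × 2239/2339 = 1490.6 V.
I_load = 1490.6/1410 = 1.0571 A, so P_out = 1490.6 × 1.0571 = 1575.7 W.
All ideal ⇒ P_in = P_out, so I_supply = 1575.7/480 = 3.28 A.

I_supply ≈ 3.28 A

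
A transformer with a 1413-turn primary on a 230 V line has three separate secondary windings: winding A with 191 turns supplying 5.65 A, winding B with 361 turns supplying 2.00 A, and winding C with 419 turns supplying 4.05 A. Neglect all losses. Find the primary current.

V_A = 230 × 191/1413 = 31.090 V; V_B = 230 × 361/1413 = 58.762 V; V_C = 230 × 419/1413 = 68.202 V.
P_out = V_A I_A + V_B I_B + V_C I_C = 31.090×5.65 + 58.762×2.00 + 68.202×4.05 = 175.66 + 117.52 + 276.22 = 569.40 W.
Ideal ⇒ P_in = P_out, so I_p = P_out/V_p = 569.40/230 = 2.48 A.

I_p ≈ 2.48 A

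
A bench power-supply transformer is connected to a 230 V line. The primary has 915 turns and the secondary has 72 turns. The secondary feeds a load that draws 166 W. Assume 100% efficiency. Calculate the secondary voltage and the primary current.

V_s = V_p × N_s/N_p = 230 × 72/915 = 18.098 V.
I_s = P/V_s = 166/18.098 = 9.1721 A.
I_p = I_s × N_s/N_p = 9.1721 × 72/915 = 0.722 A.

V_s ≈ 18.1 V, I_p ≈ 0.722 A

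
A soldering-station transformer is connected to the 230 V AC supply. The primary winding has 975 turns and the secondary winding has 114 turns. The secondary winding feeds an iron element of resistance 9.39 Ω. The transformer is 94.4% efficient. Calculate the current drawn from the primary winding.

I_p ≈ 0.355 A

V_s = 230 × 114/975 = 26.892 V.
I_s = V_s/R = 26.892/9.39 = 2.8639 A.
P_out = V_s I_s = 26.892 × 2.8639 = 77.018 W.
P_in = P_out/η = 77.018/0.944 = 81.587 W.
I_p = P_in/V_p = 81.587/230 = 0.355 A.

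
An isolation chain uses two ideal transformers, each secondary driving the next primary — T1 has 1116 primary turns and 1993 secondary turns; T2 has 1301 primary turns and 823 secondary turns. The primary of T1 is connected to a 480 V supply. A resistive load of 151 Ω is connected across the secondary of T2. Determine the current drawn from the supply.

I_supply ≈ 4.06 A

Secondary of T1: V = 480.00 × 1993/1116 = 857.20 V.
Secondary of T2: V = 857.20 × 823/1301 = 542.26 V.
I_load = 542.26/151 = 3.5911 A, so P_out = 542.26 × 3.5911 = 1947.3 W.
All ideal ⇒ P_in = P_out, so I_supply = 1947.3/480 = 4.06 A.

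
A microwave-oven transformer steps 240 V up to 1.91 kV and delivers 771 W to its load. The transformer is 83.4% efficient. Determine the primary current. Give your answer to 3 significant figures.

I_p ≈ 3.85 A

P_in = P_out/η = 771/0.834 = 924.46 W.
I_p = P_in/V_p = 924.46/240 = 3.85 A.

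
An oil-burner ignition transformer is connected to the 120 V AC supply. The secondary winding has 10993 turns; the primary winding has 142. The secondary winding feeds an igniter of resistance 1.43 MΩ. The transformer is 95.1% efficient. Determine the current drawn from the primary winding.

I_p ≈ 0.529 A

V_s = 120 × 10993/142 = 9289.9 V.
I_s = V_s/R = 9289.9/(1.43×10^6) = 0.0064964 A.
P_out = V_s I_s = 9289.9 × 0.0064964 = 60.351 W.
P_in = P_out/η = 60.351/0.951 = 63.460 W.
I_p = P_in/V_p = 63.460/120 = 0.529 A.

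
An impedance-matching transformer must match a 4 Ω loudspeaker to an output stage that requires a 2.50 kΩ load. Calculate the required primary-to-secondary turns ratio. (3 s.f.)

N_p/N_s ≈ 25.0

Z_p/Z_s = (N_p/N_s)², so N_p/N_s = √(2500/4) = √625 = 25.0.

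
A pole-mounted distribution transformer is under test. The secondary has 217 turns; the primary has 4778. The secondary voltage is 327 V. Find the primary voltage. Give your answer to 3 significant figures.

V_p ≈ 7200 V

V_p/V_s = N_p/N_s, so V_p = 327 × 4778/217 = 7200 V.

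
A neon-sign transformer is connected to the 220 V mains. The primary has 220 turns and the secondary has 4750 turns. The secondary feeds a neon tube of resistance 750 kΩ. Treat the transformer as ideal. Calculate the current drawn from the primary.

V_s = V_p × N_s/N_p = 220 × 4750/220 = 4750.0 V.
I_s = V_s/R = 4750.0/750000 = 0.0063333 A.
For an ideal transformer I_p N_p = I_s N_s, so I_p = 0.0063333 × 4750/220 = 0.137 A.

I_p ≈ 0.137 A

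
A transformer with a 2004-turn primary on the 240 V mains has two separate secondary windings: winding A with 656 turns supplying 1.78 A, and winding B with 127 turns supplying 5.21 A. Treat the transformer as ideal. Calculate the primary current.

I_p ≈ 0.913 A

V_A = 240 × 656/2004 = 78.563 V; V_B = 240 × 127/2004 = 15.210 V.
P_out = V_A I_A + V_B I_B = 78.563×1.78 + 15.210×5.21 = 139.84 + 79.242 = 219.08 W.
Ideal ⇒ P_in = P_out, so I_p = P_out/V_p = 219.08/240 = 0.913 A.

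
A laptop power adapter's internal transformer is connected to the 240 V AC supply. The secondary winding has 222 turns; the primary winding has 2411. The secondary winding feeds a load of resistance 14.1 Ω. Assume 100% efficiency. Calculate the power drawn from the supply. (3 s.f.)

V_s = V_p × N_s/N_p = 240 × 222/2411 = 22.099 V.
I_s = V_s/R = 22.099/14.1 = 1.5673 A.
I_p = I_s × N_s/N_p = 1.5673 × 222/2411 = 0.14431 A.
P = V_p I_p = 240 × 0.14431 = 34.6 W.

P ≈ 34.6 W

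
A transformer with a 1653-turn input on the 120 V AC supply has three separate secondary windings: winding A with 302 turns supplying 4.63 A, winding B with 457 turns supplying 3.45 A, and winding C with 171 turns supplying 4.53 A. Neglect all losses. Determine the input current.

I_in ≈ 2.27 A

V_A = 120 × 302/1653 = 21.924 V; V_B = 120 × 457/1653 = 33.176 V; V_C = 120 × 171/1653 = 12.414 V.
P_out = V_A I_A + V_B I_B + V_C I_C = 21.924×4.63 + 33.176×3.45 + 12.414×4.53 = 101.51 + 114.46 + 56.234 = 272.20 W.
Ideal ⇒ P_in = P_out, so I_in = P_out/V_in = 272.20/120 = 2.27 A.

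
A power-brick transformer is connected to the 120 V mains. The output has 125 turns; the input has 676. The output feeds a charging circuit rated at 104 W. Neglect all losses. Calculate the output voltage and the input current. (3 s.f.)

V_out = V_in × N_out/N_in = 120 × 125/676 = 22.189 V.
I_out = P/V_out = 104/22.189 = 4.6869 A.
I_in = I_out × N_out/N_in = 4.6869 × 125/676 = 0.867 A.

V_out ≈ 22.2 V, I_in ≈ 0.867 A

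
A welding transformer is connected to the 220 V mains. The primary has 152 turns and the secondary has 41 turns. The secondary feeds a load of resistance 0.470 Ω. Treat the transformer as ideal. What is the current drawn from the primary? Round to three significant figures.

V_s = V_p × N_s/N_p = 220 × 41/152 = 59.342 V.
I_s = V_s/R = 59.342/0.470 = 126.26 A.
For an ideal transformer I_p N_p = I_s N_s, so I_p = 126.26 × 41/152 = 34.1 A.

I_p ≈ 34.1 A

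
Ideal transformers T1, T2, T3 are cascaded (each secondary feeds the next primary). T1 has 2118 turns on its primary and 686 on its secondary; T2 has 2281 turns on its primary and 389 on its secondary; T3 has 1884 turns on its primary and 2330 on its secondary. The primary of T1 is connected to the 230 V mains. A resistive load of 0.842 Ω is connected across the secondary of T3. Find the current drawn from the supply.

I_supply ≈ 1.27 A

After T1: V = 230.00 × 686/2118 = 74.495 V.
After T2: V = 74.495 × 389/2281 = 12.704 V.
After T3: V = 12.704 × 2330/1884 = 15.712 V.
I_load = 15.712/0.842 = 18.660 A, so P_out = 15.712 × 18.660 = 293.18 W.
All ideal ⇒ P_in = P_out, so I_supply = 293.18/230 = 1.27 A.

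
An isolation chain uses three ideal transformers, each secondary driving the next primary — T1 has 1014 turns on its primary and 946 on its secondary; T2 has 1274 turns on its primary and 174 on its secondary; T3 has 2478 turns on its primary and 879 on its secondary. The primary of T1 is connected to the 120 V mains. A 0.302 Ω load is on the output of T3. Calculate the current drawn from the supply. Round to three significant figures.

I_supply ≈ 0.812 A

After T1: V = 120.00 × 946/1014 = 111.95 V.
After T2: V = 111.95 × 174/1274 = 15.290 V.
After T3: V = 15.290 × 879/2478 = 5.4238 V.
I_load = 5.4238/0.302 = 17.960 A, so P_out = 5.4238 × 17.960 = 97.408 W.
All ideal ⇒ P_in = P_out, so I_supply = 97.408/120 = 0.812 A.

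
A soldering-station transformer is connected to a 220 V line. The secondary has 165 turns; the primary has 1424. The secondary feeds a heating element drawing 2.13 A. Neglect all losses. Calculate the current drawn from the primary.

For an ideal transformer I_p N_p = I_s N_s, so I_p = 2.13 × 165/1424 = 0.247 A.

I_p ≈ 0.247 A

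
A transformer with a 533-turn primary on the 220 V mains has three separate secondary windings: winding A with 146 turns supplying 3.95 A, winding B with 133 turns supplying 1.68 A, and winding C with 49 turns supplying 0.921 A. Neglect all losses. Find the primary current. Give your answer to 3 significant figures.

V_A = 220 × 146/533 = 60.263 V; V_B = 220 × 133/533 = 54.897 V; V_C = 220 × 49/533 = 20.225 V.
P_out = V_A I_A + V_B I_B + V_C I_C = 60.263×3.95 + 54.897×1.68 + 20.225×0.921 = 238.04 + 92.227 + 18.627 = 348.89 W.
Ideal ⇒ P_in = P_out, so I_p = P_out/V_p = 348.89/220 = 1.59 A.

I_p ≈ 1.59 A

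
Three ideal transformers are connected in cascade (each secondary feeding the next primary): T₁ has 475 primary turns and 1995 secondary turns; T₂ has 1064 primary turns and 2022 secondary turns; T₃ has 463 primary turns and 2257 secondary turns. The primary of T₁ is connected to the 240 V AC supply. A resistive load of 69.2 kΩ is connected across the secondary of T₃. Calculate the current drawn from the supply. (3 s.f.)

I_supply ≈ 5.25 A

Secondary of T₁: V = 240.00 × 1995/475 = 1008.0 V.
Secondary of T₂: V = 1008.0 × 2022/1064 = 1915.6 V.
Secondary of T₃: V = 1915.6 × 2257/463 = 9337.9 V.
I_load = 9337.9/69200 = 0.13494 A, so P_out = 9337.9 × 0.13494 = 1260.1 W.
All ideal ⇒ P_in = P_out, so I_supply = 1260.1/240 = 5.25 A.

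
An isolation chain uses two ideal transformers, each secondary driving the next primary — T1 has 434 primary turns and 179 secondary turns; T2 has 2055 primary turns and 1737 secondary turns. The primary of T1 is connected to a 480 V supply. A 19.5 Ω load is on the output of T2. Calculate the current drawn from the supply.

I_supply ≈ 2.99 A

After T1: V = 480.00 × 179/434 = 197.97 V.
After T2: V = 197.97 × 1737/2055 = 167.34 V.
I_load = 167.34/19.5 = 8.5814 A, so P_out = 167.34 × 8.5814 = 1436.0 W.
All ideal ⇒ P_in = P_out, so I_supply = 1436.0/480 = 2.99 A.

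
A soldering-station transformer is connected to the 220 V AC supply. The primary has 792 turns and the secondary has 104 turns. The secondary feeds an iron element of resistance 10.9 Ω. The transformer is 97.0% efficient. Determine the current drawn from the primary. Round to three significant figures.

V_s = 220 × 104/792 = 28.889 V.
I_s = V_s/R = 28.889/10.9 = 2.6504 A.
P_out = V_s I_s = 28.889 × 2.6504 = 76.566 W.
P_in = P_out/η = 76.566/0.970 = 78.934 W.
I_p = P_in/V_p = 78.934/220 = 0.359 A.

I_p ≈ 0.359 A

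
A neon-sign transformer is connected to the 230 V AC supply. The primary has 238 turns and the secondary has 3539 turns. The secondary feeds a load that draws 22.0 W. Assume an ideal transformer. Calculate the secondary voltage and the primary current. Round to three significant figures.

V_s = V_p × N_s/N_p = 230 × 3539/238 = 3420.0 V.
I_s = P/V_s = 22.0/3420.0 = 0.0064327 A.
I_p = I_s × N_s/N_p = 0.0064327 × 3539/238 = 0.0957 A.

V_s ≈ 3420 V, I_p ≈ 0.0957 A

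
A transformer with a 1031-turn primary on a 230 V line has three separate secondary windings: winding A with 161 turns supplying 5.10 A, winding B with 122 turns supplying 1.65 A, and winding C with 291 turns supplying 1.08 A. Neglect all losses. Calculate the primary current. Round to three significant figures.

V_A = 230 × 161/1031 = 35.917 V; V_B = 230 × 122/1031 = 27.216 V; V_C = 230 × 291/1031 = 64.918 V.
P_out = V_A I_A + V_B I_B + V_C I_C = 35.917×5.10 + 27.216×1.65 + 64.918×1.08 = 183.17 + 44.907 + 70.111 = 298.19 W.
Ideal ⇒ P_in = P_out, so I_p = P_out/V_p = 298.19/230 = 1.30 A.

I_p ≈ 1.30 A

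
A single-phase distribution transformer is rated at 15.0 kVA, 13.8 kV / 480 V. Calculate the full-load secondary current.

I_s ≈ 31.2 A

I_s = S/V_s = 15000/480 = 31.2 A.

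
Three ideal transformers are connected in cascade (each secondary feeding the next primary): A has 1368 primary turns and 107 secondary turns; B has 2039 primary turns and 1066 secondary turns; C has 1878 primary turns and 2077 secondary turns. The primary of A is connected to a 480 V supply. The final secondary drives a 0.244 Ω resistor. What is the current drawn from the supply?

Secondary of A: V = 480.00 × 107/1368 = 37.544 V.
Secondary of B: V = 37.544 × 1066/2039 = 19.628 V.
Secondary of C: V = 19.628 × 2077/1878 = 21.708 V.
I_load = 21.708/0.244 = 88.967 A, so P_out = 21.708 × 88.967 = 1931.3 W.
All ideal ⇒ P_in = P_out, so I_supply = 1931.3/480 = 4.02 A.

I_supply ≈ 4.02 A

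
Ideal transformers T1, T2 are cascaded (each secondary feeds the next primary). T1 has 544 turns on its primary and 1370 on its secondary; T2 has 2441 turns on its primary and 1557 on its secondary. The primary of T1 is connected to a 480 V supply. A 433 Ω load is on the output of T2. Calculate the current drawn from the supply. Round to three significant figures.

Secondary of T1: V = 480.00 × 1370/544 = 1208.8 V.
Secondary of T2: V = 1208.8 × 1557/2441 = 771.05 V.
I_load = 771.05/433 = 1.7807 A, so P_out = 771.05 × 1.7807 = 1373.0 W.
All ideal ⇒ P_in = P_out, so I_supply = 1373.0/480 = 2.86 A.

I_supply ≈ 2.86 A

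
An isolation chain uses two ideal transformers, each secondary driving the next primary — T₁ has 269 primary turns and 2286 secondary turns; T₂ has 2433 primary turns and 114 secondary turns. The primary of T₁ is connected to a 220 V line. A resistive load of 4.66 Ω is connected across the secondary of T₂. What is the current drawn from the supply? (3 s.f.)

I_supply ≈ 7.49 A

After T₁: V = 220.00 × 2286/269 = 1869.6 V.
After T₂: V = 1869.6 × 114/2433 = 87.601 V.
I_load = 87.601/4.66 = 18.799 A, so P_out = 87.601 × 18.799 = 1646.8 W.
All ideal ⇒ P_in = P_out, so I_supply = 1646.8/220 = 7.49 A.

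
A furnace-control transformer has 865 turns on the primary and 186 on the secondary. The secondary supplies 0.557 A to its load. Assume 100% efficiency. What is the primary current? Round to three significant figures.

I_p ≈ 0.120 A

For an ideal transformer I_p/I_s = N_s/N_p, so I_p = 0.557 × 186/865 = 0.120 A.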